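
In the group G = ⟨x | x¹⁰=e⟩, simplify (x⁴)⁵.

Compute successive powers of (x⁴), reducing at each step:
  (x⁴)²: (x⁴) · x⁴ = x⁸
  (x⁴)³: (x⁸) · x⁴ = x²
  (x⁴)⁴: (x²) · x⁴ = x⁶
  (x⁴)⁵: (x⁶) · x⁴ = e

Answer: e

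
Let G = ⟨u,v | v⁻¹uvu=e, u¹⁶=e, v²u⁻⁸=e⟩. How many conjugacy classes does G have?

The conjugacy classes (representative and size) are:
  [e] (size 1), [u] (size 2), [u¹⁴] (size 2), [u³] (size 2), [u¹²] (size 2), [u⁵] (size 2), [u¹⁰] (size 2), [u⁷] (size 2), [u⁸] (size 1), [u⁶v] (size 8), [u³v⁻¹] (size 8).
Class equation: 1 + 2 + 2 + 2 + 2 + 2 + 2 + 2 + 1 + 8 + 8 = 32 = |G|. So G has 11 conjugacy classes.

Answer: 11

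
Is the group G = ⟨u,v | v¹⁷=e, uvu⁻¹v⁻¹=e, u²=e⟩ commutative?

Each pair of generators commutes: u·v = uv = v·u. Since the generators pairwise commute, every element of G commutes with every other, so G is abelian.

Answer: Yes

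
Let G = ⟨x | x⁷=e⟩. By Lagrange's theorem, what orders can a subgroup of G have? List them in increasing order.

|G| = 7 = 7. By Lagrange's theorem the order of any subgroup divides 7; the divisors of 7 are 1, 7.

Answer: 1, 7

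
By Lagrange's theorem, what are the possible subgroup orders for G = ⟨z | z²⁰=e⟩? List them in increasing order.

|G| = 20 = 2² · 5. By Lagrange's theorem the order of any subgroup divides 20; the divisors of 20 are 1, 2, 4, 5, 10, 20.

Answer: 1, 2, 4, 5, 10, 20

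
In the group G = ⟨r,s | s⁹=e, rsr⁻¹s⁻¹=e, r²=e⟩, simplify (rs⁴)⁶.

Compute successive powers of (rs⁴), reducing at each step:
  (rs⁴)²: (rs⁴) · r = s⁴;   (s⁴) · s⁴ = s⁸
  (rs⁴)³: (s⁸) · r = rs⁸;   (rs⁸) · s⁴ = rs³
  (rs⁴)⁴: (rs³) · r = s³;   (s³) · s⁴ = s⁷
  (rs⁴)⁵: (s⁷) · r = rs⁷;   (rs⁷) · s⁴ = rs²
  (rs⁴)⁶: (rs²) · r = s²;   (s²) · s⁴ = s⁶

Answer: s⁶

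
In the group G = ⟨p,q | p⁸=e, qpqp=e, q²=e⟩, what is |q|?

Compute successive powers until reaching e:
  q¹ = q, q² = e.
The smallest positive k with qᵏ = e is 2.

Answer: 2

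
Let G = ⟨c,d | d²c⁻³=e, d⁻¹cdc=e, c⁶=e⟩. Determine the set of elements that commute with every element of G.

An element z ∈ Z(G) iff z commutes with every generator.
For example c³ is central: (c³)·c = c⁴ = c·(c³); (c³)·d = d⁻¹ = d·(c³).
Whereas c ∉ Z(G) since c·d = cd ≠ c²d⁻¹ = d·c.
Checking each of the 12 elements this way gives Z(G) = {e, c³}, of order 2.

Answer: {e, c³}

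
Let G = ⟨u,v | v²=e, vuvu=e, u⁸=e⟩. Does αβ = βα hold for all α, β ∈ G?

u·v = uv but v·u = u⁷v, so u·v ≠ v·u and G is not abelian.

Answer: No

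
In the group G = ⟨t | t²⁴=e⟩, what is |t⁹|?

Compute successive powers until reaching e:
  (t⁹)¹ = t⁹, (t⁹)² = t¹⁸, (t⁹)³ = t³, (t⁹)⁴ = t¹², (t⁹)⁵ = t²¹, (t⁹)⁶ = t⁶, (t⁹)⁷ = t¹⁵, (t⁹)⁸ = e.
The smallest positive k with (t⁹)ᵏ = e is 8.

Answer: 8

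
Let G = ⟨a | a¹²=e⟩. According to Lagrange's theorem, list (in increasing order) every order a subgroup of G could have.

|G| = 12 = 2² · 3. By Lagrange's theorem the order of any subgroup divides 12; the divisors of 12 are 1, 2, 3, 4, 6, 12.

Answer: 1, 2, 3, 4, 6, 12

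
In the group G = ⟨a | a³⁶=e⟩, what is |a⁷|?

Compute successive powers until reaching e:
  (a⁷)¹ = a⁷, (a⁷)² = a¹⁴, (a⁷)³ = a²¹, (a⁷)⁴ = a²⁸, (a⁷)⁵ = a³⁵, (a⁷)⁶ = a⁶, (a⁷)⁷ = a¹³, (a⁷)⁸ = a²⁰, (a⁷)⁹ = a²⁷, (a⁷)¹⁰ = a³⁴, (a⁷)¹¹ = a⁵, (a⁷)¹² = a¹², (a⁷)¹³ = a¹⁹, (a⁷)¹⁴ = a²⁶, (a⁷)¹⁵ = a³³, (a⁷)¹⁶ = a⁴, (a⁷)¹⁷ = a¹¹, (a⁷)¹⁸ = a¹⁸, (a⁷)¹⁹ = a²⁵, (a⁷)²⁰ = a³², (a⁷)²¹ = a³, (a⁷)²² = a¹⁰, (a⁷)²³ = a¹⁷, (a⁷)²⁴ = a²⁴, (a⁷)²⁵ = a³¹, (a⁷)²⁶ = a², (a⁷)²⁷ = a⁹, (a⁷)²⁸ = a¹⁶, (a⁷)²⁹ = a²³, (a⁷)³⁰ = a³⁰, (a⁷)³¹ = a, (a⁷)³² = a⁸, (a⁷)³³ = a¹⁵, (a⁷)³⁴ = a²², (a⁷)³⁵ = a²⁹, (a⁷)³⁶ = e.
The smallest positive k with (a⁷)ᵏ = e is 36.

Answer: 36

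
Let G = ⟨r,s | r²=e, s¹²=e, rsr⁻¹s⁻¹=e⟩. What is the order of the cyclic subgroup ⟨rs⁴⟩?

|⟨rs⁴⟩| equals the order of rs⁴. Compute successive powers until reaching e:
  (rs⁴)¹ = rs⁴, (rs⁴)² = s⁸, (rs⁴)³ = r, (rs⁴)⁴ = s⁴, (rs⁴)⁵ = rs⁸, (rs⁴)⁶ = e.
The smallest positive k with (rs⁴)ᵏ = e is 6, so |⟨rs⁴⟩| = 6.

Answer: 6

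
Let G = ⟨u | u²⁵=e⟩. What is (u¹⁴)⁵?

Compute successive powers of (u¹⁴), reducing at each step:
  (u¹⁴)²: (u¹⁴) · u¹⁴ = u³
  (u¹⁴)³: (u³) · u¹⁴ = u¹⁷
  (u¹⁴)⁴: (u¹⁷) · u¹⁴ = u⁶
  (u¹⁴)⁵: (u⁶) · u¹⁴ = u²⁰

Answer: u²⁰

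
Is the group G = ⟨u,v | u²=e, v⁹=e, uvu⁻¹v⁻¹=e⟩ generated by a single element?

|G| = 18. The element uv has order 18 (its powers give 18 distinct elements), so ⟨uv⟩ = G and G is cyclic.

Answer: Yes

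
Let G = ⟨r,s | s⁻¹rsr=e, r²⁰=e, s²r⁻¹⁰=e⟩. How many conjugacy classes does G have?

The conjugacy classes (representative and size) are:
  [e] (size 1), [r] (size 2), [r²] (size 2), [r³] (size 2), [r⁴] (size 2), [r⁵] (size 2), [r¹⁴] (size 2), [r⁷] (size 2), [r⁸] (size 2), [r¹¹] (size 2), [r¹⁰] (size 1), [r²s⁻¹] (size 10), [r⁹s] (size 10).
Class equation: 1 + 2 + 2 + 2 + 2 + 2 + 2 + 2 + 2 + 2 + 1 + 10 + 10 = 40 = |G|. So G has 13 conjugacy classes.

Answer: 13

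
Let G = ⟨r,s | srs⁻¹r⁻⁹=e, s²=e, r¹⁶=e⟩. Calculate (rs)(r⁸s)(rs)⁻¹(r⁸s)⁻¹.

[(rs), (r⁸s)] = (rs)·(r⁸s)·(rs)⁻¹·(r⁸s)⁻¹.
  (rs) · (r⁸s) = r⁹
  (r⁹) · (r⁷s) = s
  s · (r⁸s) = r⁸

Answer: r⁸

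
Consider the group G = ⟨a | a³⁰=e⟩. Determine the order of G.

G is generated by a single element, so G is cyclic. The relator gives a³⁰ = e and no smaller power is forced to be e, so the 30 powers {a, e, a², a³, a⁴, a⁵, a⁶, a⁷, a⁸, a⁹, a²², a²³, a²¹, a²⁰, a²⁴, a²⁵, a²⁶, a²⁷, a²⁸, a²⁹, a¹², a¹³, a¹¹, a¹⁰, a¹⁴, a¹⁵, a¹⁶, a¹⁷, a¹⁸, a¹⁹} are distinct. Hence |G| = 30.

Answer: 30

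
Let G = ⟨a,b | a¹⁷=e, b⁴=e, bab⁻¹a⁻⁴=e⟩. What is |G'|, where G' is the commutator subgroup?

G' = [G, G] is generated by all commutators. The generator-pair commutators are: [a, b] = a¹⁴.
The subgroup they normally generate is {e, a, a², a³, a⁴, a⁵, a⁶, a⁷, a⁸, a⁹, a¹⁰, a¹¹, a¹², a¹³, a¹⁴, a¹⁵, a¹⁶}, of order 17.
Check: |G/G'| = 68/17 = 4 is the order of the abelianisation.

Answer: 17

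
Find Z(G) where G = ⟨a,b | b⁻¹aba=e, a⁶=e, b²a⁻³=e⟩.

An element z ∈ Z(G) iff z commutes with every generator.
For example a³ is central: (a³)·a = a⁴ = a·(a³); (a³)·b = b⁻¹ = b·(a³).
Whereas a ∉ Z(G) since a·b = ab ≠ a²b⁻¹ = b·a.
Checking each of the 12 elements this way gives Z(G) = {e, a³}, of order 2.

Answer: {e, a³}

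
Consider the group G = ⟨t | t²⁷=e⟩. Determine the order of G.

G is generated by a single element, so G is cyclic. The relator gives t²⁷ = e and no smaller power is forced to be e, so the 27 powers {e, t, t², t³, t⁴, t⁵, t⁶, t⁷, t⁸, t⁹, t²², t²³, t²¹, t²⁰, t²⁴, t²⁵, t²⁶, t¹², t¹³, t¹¹, t¹⁰, t¹⁴, t¹⁵, t¹⁶, t¹⁷, t¹⁸, t¹⁹} are distinct. Hence |G| = 27.

Answer: 27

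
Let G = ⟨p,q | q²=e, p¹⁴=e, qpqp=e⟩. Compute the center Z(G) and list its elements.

An element z ∈ Z(G) iff z commutes with every generator.
For example p⁷ is central: (p⁷)·p = p⁸ = p·(p⁷); (p⁷)·q = p⁷q = q·(p⁷).
Whereas p ∉ Z(G) since p·q = pq ≠ p¹³q = q·p.
Checking each of the 28 elements this way gives Z(G) = {e, p⁷}, of order 2.

Answer: {e, p⁷}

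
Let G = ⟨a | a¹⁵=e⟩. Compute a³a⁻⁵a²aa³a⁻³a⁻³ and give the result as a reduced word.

Multiply left to right, reducing at each step:
  (a³) · a⁻⁵ = a¹³
  (a¹³) · a² = e
  e · a = a
  a · a³ = a⁴
  (a⁴) · a⁻³ = a
  a · a⁻³ = a¹³

Answer: a¹³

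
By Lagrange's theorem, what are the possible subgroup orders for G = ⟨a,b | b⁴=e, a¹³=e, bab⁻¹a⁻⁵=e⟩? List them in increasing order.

|G| = 52 = 2² · 13. By Lagrange's theorem the order of any subgroup divides 52; the divisors of 52 are 1, 2, 4, 13, 26, 52.

Answer: 1, 2, 4, 13, 26, 52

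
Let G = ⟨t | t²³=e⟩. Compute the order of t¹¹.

Compute successive powers until reaching e:
  (t¹¹)¹ = t¹¹, (t¹¹)² = t²², (t¹¹)³ = t¹⁰, (t¹¹)⁴ = t²¹, (t¹¹)⁵ = t⁹, (t¹¹)⁶ = t²⁰, (t¹¹)⁷ = t⁸, (t¹¹)⁸ = t¹⁹, (t¹¹)⁹ = t⁷, (t¹¹)¹⁰ = t¹⁸, (t¹¹)¹¹ = t⁶, (t¹¹)¹² = t¹⁷, (t¹¹)¹³ = t⁵, (t¹¹)¹⁴ = t¹⁶, (t¹¹)¹⁵ = t⁴, (t¹¹)¹⁶ = t¹⁵, (t¹¹)¹⁷ = t³, (t¹¹)¹⁸ = t¹⁴, (t¹¹)¹⁹ = t², (t¹¹)²⁰ = t¹³, (t¹¹)²¹ = t, (t¹¹)²² = t¹², (t¹¹)²³ = e.
The smallest positive k with (t¹¹)ᵏ = e is 23.

Answer: 23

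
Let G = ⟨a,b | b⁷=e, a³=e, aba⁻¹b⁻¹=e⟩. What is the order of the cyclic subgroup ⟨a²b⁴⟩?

|⟨a²b⁴⟩| equals the order of a²b⁴. Compute successive powers until reaching e:
  (a²b⁴)¹ = a²b⁴, (a²b⁴)² = ab, (a²b⁴)³ = b⁵, (a²b⁴)⁴ = a²b², (a²b⁴)⁵ = ab⁶, (a²b⁴)⁶ = b³, (a²b⁴)⁷ = a², (a²b⁴)⁸ = ab⁴, (a²b⁴)⁹ = b, (a²b⁴)¹⁰ = a²b⁵, (a²b⁴)¹¹ = ab², (a²b⁴)¹² = b⁶, (a²b⁴)¹³ = a²b³, (a²b⁴)¹⁴ = a, (a²b⁴)¹⁵ = b⁴, (a²b⁴)¹⁶ = a²b, (a²b⁴)¹⁷ = ab⁵, (a²b⁴)¹⁸ = b², (a²b⁴)¹⁹ = a²b⁶, (a²b⁴)²⁰ = ab³, (a²b⁴)²¹ = e.
The smallest positive k with (a²b⁴)ᵏ = e is 21, so |⟨a²b⁴⟩| = 21.

Answer: 21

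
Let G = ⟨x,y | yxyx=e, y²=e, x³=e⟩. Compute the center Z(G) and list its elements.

An element z ∈ Z(G) iff z commutes with every generator.
For example e is central: e·x = x = x·e; e·y = y = y·e.
Whereas x ∉ Z(G) since x·y = xy ≠ x²y = y·x.
Checking each of the 6 elements this way gives Z(G) = {e}, of order 1.

Answer: {e}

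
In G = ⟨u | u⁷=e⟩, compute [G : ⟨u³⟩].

First find ord(u³) by computing successive powers:
  (u³)¹ = u³, (u³)² = u⁶, (u³)³ = u², (u³)⁴ = u⁵, (u³)⁵ = u, (u³)⁶ = u⁴, (u³)⁷ = e.
So |⟨u³⟩| = ord(u³) = 7. With |G| = 7, by Lagrange [G : ⟨u³⟩] = 7/7 = 1.

Answer: 1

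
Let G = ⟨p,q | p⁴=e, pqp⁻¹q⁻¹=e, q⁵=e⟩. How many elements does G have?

Enumerate words in the generators, reducing via the relations: the distinct elements are
  {e, p, q, pq, p², p³, q², q³, q⁴, pq², pq³, pq⁴, p²q, p³q, p²q², p²q³, p²q⁴, p³q², p³q³, p³q⁴}.
No further products give new elements, so |G| = 20.

Answer: 20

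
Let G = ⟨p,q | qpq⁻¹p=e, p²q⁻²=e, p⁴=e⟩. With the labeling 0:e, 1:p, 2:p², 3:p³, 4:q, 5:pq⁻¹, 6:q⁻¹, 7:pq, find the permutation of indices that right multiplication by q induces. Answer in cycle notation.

(0 4 2 6)(1 7 3 5)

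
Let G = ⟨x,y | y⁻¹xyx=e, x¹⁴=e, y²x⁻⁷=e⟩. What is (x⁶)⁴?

Compute successive powers of (x⁶), reducing at each step:
  (x⁶)²: (x⁶) · x⁶ = x¹²
  (x⁶)³: (x¹²) · x⁶ = x⁴
  (x⁶)⁴: (x⁴) · x⁶ = x¹⁰

Answer: x¹⁰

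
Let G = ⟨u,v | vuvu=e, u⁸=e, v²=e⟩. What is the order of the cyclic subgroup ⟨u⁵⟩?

|⟨u⁵⟩| equals the order of u⁵. Compute successive powers until reaching e:
  (u⁵)¹ = u⁵, (u⁵)² = u², (u⁵)³ = u⁷, (u⁵)⁴ = u⁴, (u⁵)⁵ = u, (u⁵)⁶ = u⁶, (u⁵)⁷ = u³, (u⁵)⁸ = e.
The smallest positive k with (u⁵)ᵏ = e is 8, so |⟨u⁵⟩| = 8.

Answer: 8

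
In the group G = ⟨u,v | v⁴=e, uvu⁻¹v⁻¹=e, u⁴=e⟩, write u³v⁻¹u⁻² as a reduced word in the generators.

Multiply left to right, reducing at each step:
  (u³) · v⁻¹ = u³v³
  (u³v³) · u⁻² = uv³

Answer: uv³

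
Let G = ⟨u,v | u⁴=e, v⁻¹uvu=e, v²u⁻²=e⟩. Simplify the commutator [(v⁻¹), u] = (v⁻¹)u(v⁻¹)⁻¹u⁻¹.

[(v⁻¹), u] = (v⁻¹)·u·(v⁻¹)⁻¹·u⁻¹.
  (v⁻¹) · u = uv
  (uv) · v = u³
  (u³) · (u³) = u²

Answer: u²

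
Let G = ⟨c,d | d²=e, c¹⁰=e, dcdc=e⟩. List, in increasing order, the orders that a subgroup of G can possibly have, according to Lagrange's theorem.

|G| = 20 = 2² · 5. By Lagrange's theorem the order of any subgroup divides 20; the divisors of 20 are 1, 2, 4, 5, 10, 20.

Answer: 1, 2, 4, 5, 10, 20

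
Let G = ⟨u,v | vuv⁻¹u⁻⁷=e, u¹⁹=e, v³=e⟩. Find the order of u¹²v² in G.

Compute successive powers until reaching e:
  (u¹²v²)¹ = u¹²v², (u¹²v²)² = u¹¹v, (u¹²v²)³ = e.
The smallest positive k with (u¹²v²)ᵏ = e is 3.

Answer: 3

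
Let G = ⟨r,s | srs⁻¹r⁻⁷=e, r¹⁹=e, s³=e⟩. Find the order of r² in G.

Compute successive powers until reaching e:
  (r²)¹ = r², (r²)² = r⁴, (r²)³ = r⁶, (r²)⁴ = r⁸, (r²)⁵ = r¹⁰, (r²)⁶ = r¹², (r²)⁷ = r¹⁴, (r²)⁸ = r¹⁶, (r²)⁹ = r¹⁸, (r²)¹⁰ = r, (r²)¹¹ = r³, (r²)¹² = r⁵, (r²)¹³ = r⁷, (r²)¹⁴ = r⁹, (r²)¹⁵ = r¹¹, (r²)¹⁶ = r¹³, (r²)¹⁷ = r¹⁵, (r²)¹⁸ = r¹⁷, (r²)¹⁹ = e.
The smallest positive k with (r²)ᵏ = e is 19.

Answer: 19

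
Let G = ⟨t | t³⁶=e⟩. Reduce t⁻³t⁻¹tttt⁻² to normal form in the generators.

Multiply left to right, reducing at each step:
  (t³³) · t⁻¹ = t³²
  (t³²) · t = t³³
  (t³³) · t = t³⁴
  (t³⁴) · t = t³⁵
  (t³⁵) · t⁻² = t³³

Answer: t³³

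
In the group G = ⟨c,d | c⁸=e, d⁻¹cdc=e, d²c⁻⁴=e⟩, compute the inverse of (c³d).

The order of (c³d) is 4 (smallest k with (c³d)ᵏ = e), so (c³d)⁻¹ = (c³d)³ = c³d⁻¹.
Check: (c³d) · (c³d⁻¹) → (c³d) · c³ = d;   d · d⁻¹ = e, giving e as required.

Answer: c³d⁻¹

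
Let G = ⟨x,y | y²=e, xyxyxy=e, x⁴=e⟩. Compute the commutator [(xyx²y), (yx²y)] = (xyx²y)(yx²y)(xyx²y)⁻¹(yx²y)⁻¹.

[(xyx²y), (yx²y)] = (xyx²y)·(yx²y)·(xyx²y)⁻¹·(yx²y)⁻¹.
  (xyx²y) · (yx²y) = x
  x · (xyx²y) = x²yx²y
  (x²yx²y) · (yx²y) = x²

Answer: x²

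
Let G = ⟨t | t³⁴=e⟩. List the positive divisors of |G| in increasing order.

|G| = 34 = 2 · 17. By Lagrange's theorem the order of any subgroup divides 34; the divisors of 34 are 1, 2, 17, 34.

Answer: 1, 2, 17, 34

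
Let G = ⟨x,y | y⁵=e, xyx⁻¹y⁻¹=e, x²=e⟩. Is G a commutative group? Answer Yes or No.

Each pair of generators commutes: x·y = xy = y·x. Since the generators pairwise commute, every element of G commutes with every other, so G is abelian.

Answer: Yes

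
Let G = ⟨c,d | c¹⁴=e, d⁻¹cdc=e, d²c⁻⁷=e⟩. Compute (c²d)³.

Compute successive powers of (c²d), reducing at each step:
  (c²d)²: (c²d) · c² = d;   d · d = c⁷
  (c²d)³: (c⁷) · c² = c⁹;   (c⁹) · d = c²d⁻¹

Answer: c²d⁻¹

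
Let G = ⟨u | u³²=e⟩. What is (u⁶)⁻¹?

The order of (u⁶) is 16 (smallest k with (u⁶)ᵏ = e), so (u⁶)⁻¹ = (u⁶)¹⁵ = u²⁶.
Check: (u⁶) · (u²⁶) → (u⁶) · u²⁶ = e, giving e as required.

Answer: u²⁶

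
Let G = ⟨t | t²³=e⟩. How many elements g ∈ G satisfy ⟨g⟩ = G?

G is cyclic of order 23. An element generates G iff its order is 23, and a cyclic group of order 23 has exactly φ(23) = 22 such elements.

Answer: 22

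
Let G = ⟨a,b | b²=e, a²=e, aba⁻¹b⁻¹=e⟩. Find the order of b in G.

Compute successive powers until reaching e:
  b¹ = b, b² = e.
The smallest positive k with bᵏ = e is 2.

Answer: 2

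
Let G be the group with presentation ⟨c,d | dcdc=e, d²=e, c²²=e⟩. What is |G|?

Enumerate words in the generators, reducing via the relations: the distinct elements are
  {c, d, e, cd, c², c³, c⁴, c⁵, c⁶, c⁷, c⁸, c⁹, c²d, c²¹, c²⁰, c³d, c¹², c¹³, c¹¹, c¹⁰, c¹⁴, c¹⁵, c¹⁶, c¹⁷, c¹⁸, c¹⁹, c⁴d, c⁵d, c⁶d, c⁷d, c⁸d, c⁹d, c²¹d, c²⁰d, c¹²d, c¹³d, c¹¹d, c¹⁰d, c¹⁴d, c¹⁵d, c¹⁶d, c¹⁷d, c¹⁸d, c¹⁹d}.
No further products give new elements, so |G| = 44.

Answer: 44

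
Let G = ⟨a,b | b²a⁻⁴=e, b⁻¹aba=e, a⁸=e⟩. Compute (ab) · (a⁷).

Compute (ab) · (a⁷) by multiplying left to right and reducing via the relations at each step:
  (ab) · a⁷ = a²b

Answer: a²b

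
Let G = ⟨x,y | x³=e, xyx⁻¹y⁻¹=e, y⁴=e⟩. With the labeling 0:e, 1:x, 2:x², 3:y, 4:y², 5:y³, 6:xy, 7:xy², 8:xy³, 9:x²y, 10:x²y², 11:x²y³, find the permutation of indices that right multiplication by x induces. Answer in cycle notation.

(0 1 2)(3 6 9)(4 7 10)(5 8 11)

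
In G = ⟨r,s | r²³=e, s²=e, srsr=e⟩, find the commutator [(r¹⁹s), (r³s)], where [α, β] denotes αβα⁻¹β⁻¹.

[(r¹⁹s), (r³s)] = (r¹⁹s)·(r³s)·(r¹⁹s)⁻¹·(r³s)⁻¹.
  (r¹⁹s) · (r³s) = r¹⁶
  (r¹⁶) · (r¹⁹s) = r¹²s
  (r¹²s) · (r³s) = r⁹

Answer: r⁹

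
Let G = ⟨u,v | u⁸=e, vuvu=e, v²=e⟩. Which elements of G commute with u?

⟨u⟩ ⊆ C_G(u) since powers of u commute with u; so |C_G(u)| ≥ |⟨u⟩| = 8.
By orbit–stabilizer, |C_G(u)| = |G| / |conj. class of u| = 16 / 2 = 8.
The 8 elements commuting with u are {e, u, u², u³, u⁴, u⁵, u⁶, u⁷}.

Answer: {e, u, u², u³, u⁴, u⁵, u⁶, u⁷}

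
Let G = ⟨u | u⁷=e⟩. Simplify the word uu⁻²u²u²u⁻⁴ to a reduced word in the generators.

Multiply left to right, reducing at each step:
  u · u⁻² = u⁶
  (u⁶) · u² = u
  u · u² = u³
  (u³) · u⁻⁴ = u⁶

Answer: u⁶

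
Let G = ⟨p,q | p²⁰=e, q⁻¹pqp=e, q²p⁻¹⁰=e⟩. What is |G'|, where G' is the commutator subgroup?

G' = [G, G] is generated by all commutators. The generator-pair commutators are: [p, q] = p².
The subgroup they normally generate is {e, p², p⁴, p⁶, p⁸, p¹⁰, p¹², p¹⁴, p¹⁶, p¹⁸}, of order 10.
Check: |G/G'| = 40/10 = 4 is the order of the abelianisation.

Answer: 10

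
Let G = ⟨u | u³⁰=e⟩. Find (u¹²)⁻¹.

The order of (u¹²) is 5 (smallest k with (u¹²)ᵏ = e), so (u¹²)⁻¹ = (u¹²)⁴ = u¹⁸.
Check: (u¹²) · (u¹⁸) → (u¹²) · u¹⁸ = e, giving e as required.

Answer: u¹⁸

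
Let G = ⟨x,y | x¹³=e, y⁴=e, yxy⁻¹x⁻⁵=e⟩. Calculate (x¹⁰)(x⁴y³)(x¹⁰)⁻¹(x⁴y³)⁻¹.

[(x¹⁰), (x⁴y³)] = (x¹⁰)·(x⁴y³)·(x¹⁰)⁻¹·(x⁴y³)⁻¹.
  (x¹⁰) · (x⁴y³) = xy³
  (xy³) · (x³) = x¹²y³
  (x¹²y³) · (x⁶y) = x⁸

Answer: x⁸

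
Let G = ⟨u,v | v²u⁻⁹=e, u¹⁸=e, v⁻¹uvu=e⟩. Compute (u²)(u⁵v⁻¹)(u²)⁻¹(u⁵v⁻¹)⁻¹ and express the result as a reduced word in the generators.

[(u²), (u⁵v⁻¹)] = (u²)·(u⁵v⁻¹)·(u²)⁻¹·(u⁵v⁻¹)⁻¹.
  (u²) · (u⁵v⁻¹) = u⁷v⁻¹
  (u⁷v⁻¹) · (u¹⁶) = v
  v · (u⁵v) = u⁴

Answer: u⁴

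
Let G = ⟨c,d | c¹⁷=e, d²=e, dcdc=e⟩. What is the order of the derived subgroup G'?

G' = [G, G] is generated by all commutators. The generator-pair commutators are: [c, d] = c².
The subgroup they normally generate is {e, c, c², c³, c⁴, c⁵, c⁶, c⁷, c⁸, c⁹, c¹⁰, c¹¹, c¹², c¹³, c¹⁴, c¹⁵, c¹⁶}, of order 17.
Check: |G/G'| = 34/17 = 2 is the order of the abelianisation.

Answer: 17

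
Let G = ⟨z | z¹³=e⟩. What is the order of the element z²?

Compute successive powers until reaching e:
  (z²)¹ = z², (z²)² = z⁴, (z²)³ = z⁶, (z²)⁴ = z⁸, (z²)⁵ = z¹⁰, (z²)⁶ = z¹², (z²)⁷ = z, (z²)⁸ = z³, (z²)⁹ = z⁵, (z²)¹⁰ = z⁷, (z²)¹¹ = z⁹, (z²)¹² = z¹¹, (z²)¹³ = e.
The smallest positive k with (z²)ᵏ = e is 13.

Answer: 13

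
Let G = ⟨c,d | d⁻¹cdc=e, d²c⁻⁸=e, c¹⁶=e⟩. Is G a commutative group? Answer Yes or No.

c·d = cd but d·c = c⁷d⁻¹, so c·d ≠ d·c and G is not abelian.

Answer: No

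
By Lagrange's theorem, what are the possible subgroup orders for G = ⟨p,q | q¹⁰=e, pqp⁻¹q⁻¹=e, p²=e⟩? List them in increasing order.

|G| = 20 = 2² · 5. By Lagrange's theorem the order of any subgroup divides 20; the divisors of 20 are 1, 2, 4, 5, 10, 20.

Answer: 1, 2, 4, 5, 10, 20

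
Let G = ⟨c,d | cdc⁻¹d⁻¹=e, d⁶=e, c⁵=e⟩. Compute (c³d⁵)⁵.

Compute successive powers of (c³d⁵), reducing at each step:
  (c³d⁵)²: (c³d⁵) · c³ = cd⁵;   (cd⁵) · d⁵ = cd⁴
  (c³d⁵)³: (cd⁴) · c³ = c⁴d⁴;   (c⁴d⁴) · d⁵ = c⁴d³
  (c³d⁵)⁴: (c⁴d³) · c³ = c²d³;   (c²d³) · d⁵ = c²d²
  (c³d⁵)⁵: (c²d²) · c³ = d²;   (d²) · d⁵ = d

Answer: d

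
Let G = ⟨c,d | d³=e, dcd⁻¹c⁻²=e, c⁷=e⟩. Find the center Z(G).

An element z ∈ Z(G) iff z commutes with every generator.
For example e is central: e·c = c = c·e; e·d = d = d·e.
Whereas c ∉ Z(G) since c·d = cd ≠ c²d = d·c.
Checking each of the 21 elements this way gives Z(G) = {e}, of order 1.

Answer: {e}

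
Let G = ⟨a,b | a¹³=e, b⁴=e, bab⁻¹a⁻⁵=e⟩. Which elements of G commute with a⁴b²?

⟨a⁴b²⟩ ⊆ C_G(a⁴b²) since powers of a⁴b² commute with a⁴b²; so |C_G(a⁴b²)| ≥ |⟨a⁴b²⟩| = 2.
By orbit–stabilizer, |C_G(a⁴b²)| = |G| / |conj. class of a⁴b²| = 52 / 13 = 4.
The 4 elements commuting with a⁴b² are {e, a⁵b, a⁴b², a¹²b³}.

Answer: {e, a⁵b, a⁴b², a¹²b³}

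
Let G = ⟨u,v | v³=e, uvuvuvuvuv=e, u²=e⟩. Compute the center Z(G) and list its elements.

An element z ∈ Z(G) iff z commutes with every generator.
For example e is central: e·u = u = u·e; e·v = v = v·e.
Whereas u ∉ Z(G) since u·v = uv ≠ vu = v·u.
Checking each of the 60 elements this way gives Z(G) = {e}, of order 1.

Answer: {e}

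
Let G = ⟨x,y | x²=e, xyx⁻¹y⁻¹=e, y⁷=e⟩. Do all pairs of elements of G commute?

Each pair of generators commutes: x·y = xy = y·x. Since the generators pairwise commute, every element of G commutes with every other, so G is abelian.

Answer: Yes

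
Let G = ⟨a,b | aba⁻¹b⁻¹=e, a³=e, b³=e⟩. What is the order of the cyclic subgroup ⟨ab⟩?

|⟨ab⟩| equals the order of ab. Compute successive powers until reaching e:
  (ab)¹ = ab, (ab)² = a²b², (ab)³ = e.
The smallest positive k with (ab)ᵏ = e is 3, so |⟨ab⟩| = 3.

Answer: 3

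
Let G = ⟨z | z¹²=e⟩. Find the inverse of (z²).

The order of (z²) is 6 (smallest k with (z²)ᵏ = e), so (z²)⁻¹ = (z²)⁵ = z¹⁰.
Check: (z²) · (z¹⁰) → (z²) · z¹⁰ = e, giving e as required.

Answer: z¹⁰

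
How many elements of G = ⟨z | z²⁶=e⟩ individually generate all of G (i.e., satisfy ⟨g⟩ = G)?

G is cyclic of order 26. An element generates G iff its order is 26, and a cyclic group of order 26 has exactly φ(26) = 12 such elements.

Answer: 12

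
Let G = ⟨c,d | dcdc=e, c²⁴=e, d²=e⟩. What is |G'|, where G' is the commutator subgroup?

G' = [G, G] is generated by all commutators. The generator-pair commutators are: [c, d] = c².
The subgroup they normally generate is {e, c², c⁴, c⁶, c⁸, c¹⁰, c¹², c¹⁴, c¹⁶, c¹⁸, c²⁰, c²²}, of order 12.
Check: |G/G'| = 48/12 = 4 is the order of the abelianisation.

Answer: 12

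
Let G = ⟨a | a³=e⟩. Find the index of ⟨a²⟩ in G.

First find ord(a²) by computing successive powers:
  (a²)¹ = a², (a²)² = a, (a²)³ = e.
So |⟨a²⟩| = ord(a²) = 3. With |G| = 3, by Lagrange [G : ⟨a²⟩] = 3/3 = 1.

Answer: 1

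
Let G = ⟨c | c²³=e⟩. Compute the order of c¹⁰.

Compute successive powers until reaching e:
  (c¹⁰)¹ = c¹⁰, (c¹⁰)² = c²⁰, (c¹⁰)³ = c⁷, (c¹⁰)⁴ = c¹⁷, (c¹⁰)⁵ = c⁴, (c¹⁰)⁶ = c¹⁴, (c¹⁰)⁷ = c, (c¹⁰)⁸ = c¹¹, (c¹⁰)⁹ = c²¹, (c¹⁰)¹⁰ = c⁸, (c¹⁰)¹¹ = c¹⁸, (c¹⁰)¹² = c⁵, (c¹⁰)¹³ = c¹⁵, (c¹⁰)¹⁴ = c², (c¹⁰)¹⁵ = c¹², (c¹⁰)¹⁶ = c²², (c¹⁰)¹⁷ = c⁹, (c¹⁰)¹⁸ = c¹⁹, (c¹⁰)¹⁹ = c⁶, (c¹⁰)²⁰ = c¹⁶, (c¹⁰)²¹ = c³, (c¹⁰)²² = c¹³, (c¹⁰)²³ = e.
The smallest positive k with (c¹⁰)ᵏ = e is 23.

Answer: 23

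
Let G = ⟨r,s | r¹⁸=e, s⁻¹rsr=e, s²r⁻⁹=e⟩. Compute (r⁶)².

Compute successive powers of (r⁶), reducing at each step:
  (r⁶)²: (r⁶) · r⁶ = r¹²

Answer: r¹²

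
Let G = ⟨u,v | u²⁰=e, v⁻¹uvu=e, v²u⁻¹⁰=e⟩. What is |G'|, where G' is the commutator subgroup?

G' = [G, G] is generated by all commutators. The generator-pair commutators are: [u, v] = u².
The subgroup they normally generate is {e, u², u⁴, u⁶, u⁸, u¹⁰, u¹², u¹⁴, u¹⁶, u¹⁸}, of order 10.
Check: |G/G'| = 40/10 = 4 is the order of the abelianisation.

Answer: 10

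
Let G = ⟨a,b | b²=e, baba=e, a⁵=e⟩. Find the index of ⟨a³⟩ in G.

First find ord(a³) by computing successive powers:
  (a³)¹ = a³, (a³)² = a, (a³)³ = a⁴, (a³)⁴ = a², (a³)⁵ = e.
So |⟨a³⟩| = ord(a³) = 5. With |G| = 10, by Lagrange [G : ⟨a³⟩] = 10/5 = 2.

Answer: 2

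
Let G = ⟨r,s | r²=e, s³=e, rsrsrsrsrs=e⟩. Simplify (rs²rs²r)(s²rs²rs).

Compute (rs²rs²r) · (s²rs²rs) by multiplying left to right and reducing via the relations at each step:
  (rs²rs²r) · s² = srsr
  (srsr) · r = srs
  (srs) · s² = sr
  (sr) · r = s
  s · s = s²

Answer: s²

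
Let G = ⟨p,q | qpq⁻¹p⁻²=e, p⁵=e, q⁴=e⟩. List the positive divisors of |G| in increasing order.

|G| = 20 = 2² · 5. By Lagrange's theorem the order of any subgroup divides 20; the divisors of 20 are 1, 2, 4, 5, 10, 20.

Answer: 1, 2, 4, 5, 10, 20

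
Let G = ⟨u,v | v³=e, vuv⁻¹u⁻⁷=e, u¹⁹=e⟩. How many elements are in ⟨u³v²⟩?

|⟨u³v²⟩| equals the order of u³v². Compute successive powers until reaching e:
  (u³v²)¹ = u³v², (u³v²)² = u¹⁷v, (u³v²)³ = e.
The smallest positive k with (u³v²)ᵏ = e is 3, so |⟨u³v²⟩| = 3.

Answer: 3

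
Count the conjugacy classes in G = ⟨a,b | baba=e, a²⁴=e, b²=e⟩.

The conjugacy classes (representative and size) are:
  [e] (size 1), [a²³] (size 2), [a²] (size 2), [a³] (size 2), [a²⁰] (size 2), [a¹⁹] (size 2), [a⁶] (size 2), [a⁷] (size 2), [a⁸] (size 2), [a⁹] (size 2), [a¹⁴] (size 2), [a¹¹] (size 2), [a¹²] (size 1), [a⁴b] (size 12), [a⁵b] (size 12).
Class equation: 1 + 2 + 2 + 2 + 2 + 2 + 2 + 2 + 2 + 2 + 2 + 2 + 1 + 12 + 12 = 48 = |G|. So G has 15 conjugacy classes.

Answer: 15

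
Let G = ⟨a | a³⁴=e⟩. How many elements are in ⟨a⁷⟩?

|⟨a⁷⟩| equals the order of a⁷. Compute successive powers until reaching e:
  (a⁷)¹ = a⁷, (a⁷)² = a¹⁴, (a⁷)³ = a²¹, (a⁷)⁴ = a²⁸, (a⁷)⁵ = a, (a⁷)⁶ = a⁸, (a⁷)⁷ = a¹⁵, (a⁷)⁸ = a²², (a⁷)⁹ = a²⁹, (a⁷)¹⁰ = a², (a⁷)¹¹ = a⁹, (a⁷)¹² = a¹⁶, (a⁷)¹³ = a²³, (a⁷)¹⁴ = a³⁰, (a⁷)¹⁵ = a³, (a⁷)¹⁶ = a¹⁰, (a⁷)¹⁷ = a¹⁷, (a⁷)¹⁸ = a²⁴, (a⁷)¹⁹ = a³¹, (a⁷)²⁰ = a⁴, (a⁷)²¹ = a¹¹, (a⁷)²² = a¹⁸, (a⁷)²³ = a²⁵, (a⁷)²⁴ = a³², (a⁷)²⁵ = a⁵, (a⁷)²⁶ = a¹², (a⁷)²⁷ = a¹⁹, (a⁷)²⁸ = a²⁶, (a⁷)²⁹ = a³³, (a⁷)³⁰ = a⁶, (a⁷)³¹ = a¹³, (a⁷)³² = a²⁰, (a⁷)³³ = a²⁷, (a⁷)³⁴ = e.
The smallest positive k with (a⁷)ᵏ = e is 34, so |⟨a⁷⟩| = 34.

Answer: 34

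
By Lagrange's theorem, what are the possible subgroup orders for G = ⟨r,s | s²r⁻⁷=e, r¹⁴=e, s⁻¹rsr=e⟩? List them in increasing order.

|G| = 28 = 2² · 7. By Lagrange's theorem the order of any subgroup divides 28; the divisors of 28 are 1, 2, 4, 7, 14, 28.

Answer: 1, 2, 4, 7, 14, 28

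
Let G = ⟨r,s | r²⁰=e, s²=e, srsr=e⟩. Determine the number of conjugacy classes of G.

The conjugacy classes (representative and size) are:
  [e] (size 1), [r] (size 2), [r¹⁸] (size 2), [r³] (size 2), [r⁴] (size 2), [r¹⁵] (size 2), [r¹⁴] (size 2), [r⁷] (size 2), [r¹²] (size 2), [r¹¹] (size 2), [r¹⁰] (size 1), [r¹⁸s] (size 10), [r⁵s] (size 10).
Class equation: 1 + 2 + 2 + 2 + 2 + 2 + 2 + 2 + 2 + 2 + 1 + 10 + 10 = 40 = |G|. So G has 13 conjugacy classes.

Answer: 13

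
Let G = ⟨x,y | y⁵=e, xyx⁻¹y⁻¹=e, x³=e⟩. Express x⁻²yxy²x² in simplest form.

Multiply left to right, reducing at each step:
  x · y = xy
  (xy) · x = x²y
  (x²y) · y² = x²y³
  (x²y³) · x² = xy³

Answer: xy³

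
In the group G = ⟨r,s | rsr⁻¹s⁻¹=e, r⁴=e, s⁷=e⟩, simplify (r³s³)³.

Compute successive powers of (r³s³), reducing at each step:
  (r³s³)²: (r³s³) · r³ = r²s³;   (r²s³) · s³ = r²s⁶
  (r³s³)³: (r²s⁶) · r³ = rs⁶;   (rs⁶) · s³ = rs²

Answer: rs²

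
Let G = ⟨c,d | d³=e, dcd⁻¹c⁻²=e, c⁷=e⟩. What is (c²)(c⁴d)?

Compute (c²) · (c⁴d) by multiplying left to right and reducing via the relations at each step:
  (c²) · c⁴ = c⁶
  (c⁶) · d = c⁶d

Answer: c⁶d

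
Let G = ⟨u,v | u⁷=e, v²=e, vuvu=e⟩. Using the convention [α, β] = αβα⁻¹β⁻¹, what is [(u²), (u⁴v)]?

[(u²), (u⁴v)] = (u²)·(u⁴v)·(u²)⁻¹·(u⁴v)⁻¹.
  (u²) · (u⁴v) = u⁶v
  (u⁶v) · (u⁵) = uv
  (uv) · (u⁴v) = u⁴

Answer: u⁴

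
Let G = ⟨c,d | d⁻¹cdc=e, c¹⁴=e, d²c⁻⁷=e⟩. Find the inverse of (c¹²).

The order of (c¹²) is 7 (smallest k with (c¹²)ᵏ = e), so (c¹²)⁻¹ = (c¹²)⁶ = c².
Check: (c¹²) · (c²) → (c¹²) · c² = e, giving e as required.

Answer: c²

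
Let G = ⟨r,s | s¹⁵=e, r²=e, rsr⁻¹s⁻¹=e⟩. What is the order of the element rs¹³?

Compute successive powers until reaching e:
  (rs¹³)¹ = rs¹³, (rs¹³)² = s¹¹, (rs¹³)³ = rs⁹, (rs¹³)⁴ = s⁷, (rs¹³)⁵ = rs⁵, (rs¹³)⁶ = s³, (rs¹³)⁷ = rs, (rs¹³)⁸ = s¹⁴, (rs¹³)⁹ = rs¹², (rs¹³)¹⁰ = s¹⁰, (rs¹³)¹¹ = rs⁸, (rs¹³)¹² = s⁶, (rs¹³)¹³ = rs⁴, (rs¹³)¹⁴ = s², (rs¹³)¹⁵ = r, (rs¹³)¹⁶ = s¹³, (rs¹³)¹⁷ = rs¹¹, (rs¹³)¹⁸ = s⁹, (rs¹³)¹⁹ = rs⁷, (rs¹³)²⁰ = s⁵, (rs¹³)²¹ = rs³, (rs¹³)²² = s, (rs¹³)²³ = rs¹⁴, (rs¹³)²⁴ = s¹², (rs¹³)²⁵ = rs¹⁰, (rs¹³)²⁶ = s⁸, (rs¹³)²⁷ = rs⁶, (rs¹³)²⁸ = s⁴, (rs¹³)²⁹ = rs², (rs¹³)³⁰ = e.
The smallest positive k with (rs¹³)ᵏ = e is 30.

Answer: 30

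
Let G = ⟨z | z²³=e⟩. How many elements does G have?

G is generated by a single element, so G is cyclic. The relator gives z²³ = e and no smaller power is forced to be e, so the 23 powers {e, z, z², z³, z⁴, z⁵, z⁶, z⁷, z⁸, z⁹, z²², z²¹, z²⁰, z¹², z¹³, z¹¹, z¹⁰, z¹⁴, z¹⁵, z¹⁶, z¹⁷, z¹⁸, z¹⁹} are distinct. Hence |G| = 23.

Answer: 23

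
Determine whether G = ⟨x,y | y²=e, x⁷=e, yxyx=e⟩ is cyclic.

Every cyclic group is abelian. But x·y = xy while y·x = x⁶y, so x·y ≠ y·x and G is not abelian. Hence G is not cyclic.

Answer: No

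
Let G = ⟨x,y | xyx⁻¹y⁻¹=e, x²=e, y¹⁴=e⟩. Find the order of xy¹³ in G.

Compute successive powers until reaching e:
  (xy¹³)¹ = xy¹³, (xy¹³)² = y¹², (xy¹³)³ = xy¹¹, (xy¹³)⁴ = y¹⁰, (xy¹³)⁵ = xy⁹, (xy¹³)⁶ = y⁸, (xy¹³)⁷ = xy⁷, (xy¹³)⁸ = y⁶, (xy¹³)⁹ = xy⁵, (xy¹³)¹⁰ = y⁴, (xy¹³)¹¹ = xy³, (xy¹³)¹² = y², (xy¹³)¹³ = xy, (xy¹³)¹⁴ = e.
The smallest positive k with (xy¹³)ᵏ = e is 14.

Answer: 14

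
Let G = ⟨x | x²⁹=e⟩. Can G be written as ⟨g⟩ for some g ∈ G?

|G| = 29. The element x has order 29 (its powers give 29 distinct elements), so ⟨x⟩ = G and G is cyclic.

Answer: Yes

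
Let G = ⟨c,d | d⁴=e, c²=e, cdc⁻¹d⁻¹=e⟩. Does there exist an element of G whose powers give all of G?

|G| = 8, but the maximum element order in G is 4 < 8. No single element generates all of G, so G is not cyclic.

Answer: No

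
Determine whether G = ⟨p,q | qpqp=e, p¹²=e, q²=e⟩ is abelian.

p·q = pq but q·p = p¹¹q, so p·q ≠ q·p and G is not abelian.

Answer: No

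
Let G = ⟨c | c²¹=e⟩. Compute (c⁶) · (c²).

Compute (c⁶) · (c²) by multiplying left to right and reducing via the relations at each step:
  (c⁶) · c² = c⁸

Answer: c⁸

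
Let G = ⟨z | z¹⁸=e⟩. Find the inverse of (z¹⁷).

The order of (z¹⁷) is 18 (smallest k with (z¹⁷)ᵏ = e), so (z¹⁷)⁻¹ = (z¹⁷)¹⁷ = z.
Check: (z¹⁷) · z → (z¹⁷) · z = e, giving e as required.

Answer: z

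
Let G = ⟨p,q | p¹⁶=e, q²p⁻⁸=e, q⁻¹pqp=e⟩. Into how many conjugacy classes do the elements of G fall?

The conjugacy classes (representative and size) are:
  [e] (size 1), [p] (size 2), [p¹⁴] (size 2), [p³] (size 2), [p¹²] (size 2), [p⁵] (size 2), [p¹⁰] (size 2), [p⁷] (size 2), [p⁸] (size 1), [p⁶q] (size 8), [p³q⁻¹] (size 8).
Class equation: 1 + 2 + 2 + 2 + 2 + 2 + 2 + 2 + 1 + 8 + 8 = 32 = |G|. So G has 11 conjugacy classes.

Answer: 11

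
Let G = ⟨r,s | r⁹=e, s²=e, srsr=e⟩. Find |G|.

Enumerate words in the generators, reducing via the relations: the distinct elements are
  {e, r, s, rs, r², r³, r⁴, r⁵, r⁶, r⁷, r⁸, r²s, r³s, r⁴s, r⁵s, r⁶s, r⁷s, r⁸s}.
No further products give new elements, so |G| = 18.

Answer: 18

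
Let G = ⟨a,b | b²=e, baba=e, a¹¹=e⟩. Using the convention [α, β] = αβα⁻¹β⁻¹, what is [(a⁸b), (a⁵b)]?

[(a⁸b), (a⁵b)] = (a⁸b)·(a⁵b)·(a⁸b)⁻¹·(a⁵b)⁻¹.
  (a⁸b) · (a⁵b) = a³
  (a³) · (a⁸b) = b
  b · (a⁵b) = a⁶

Answer: a⁶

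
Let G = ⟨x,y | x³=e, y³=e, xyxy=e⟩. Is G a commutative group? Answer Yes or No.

x·y = xy but y·x = x²y², so x·y ≠ y·x and G is not abelian.

Answer: No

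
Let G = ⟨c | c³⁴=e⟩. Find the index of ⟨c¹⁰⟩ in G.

First find ord(c¹⁰) by computing successive powers:
  (c¹⁰)¹ = c¹⁰, (c¹⁰)² = c²⁰, (c¹⁰)³ = c³⁰, (c¹⁰)⁴ = c⁶, (c¹⁰)⁵ = c¹⁶, (c¹⁰)⁶ = c²⁶, (c¹⁰)⁷ = c², (c¹⁰)⁸ = c¹², (c¹⁰)⁹ = c²², (c¹⁰)¹⁰ = c³², (c¹⁰)¹¹ = c⁸, (c¹⁰)¹² = c¹⁸, (c¹⁰)¹³ = c²⁸, (c¹⁰)¹⁴ = c⁴, (c¹⁰)¹⁵ = c¹⁴, (c¹⁰)¹⁶ = c²⁴, (c¹⁰)¹⁷ = e.
So |⟨c¹⁰⟩| = ord(c¹⁰) = 17. With |G| = 34, by Lagrange [G : ⟨c¹⁰⟩] = 34/17 = 2.

Answer: 2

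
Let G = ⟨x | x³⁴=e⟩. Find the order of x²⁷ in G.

Compute successive powers until reaching e:
  (x²⁷)¹ = x²⁷, (x²⁷)² = x²⁰, (x²⁷)³ = x¹³, (x²⁷)⁴ = x⁶, (x²⁷)⁵ = x³³, (x²⁷)⁶ = x²⁶, (x²⁷)⁷ = x¹⁹, (x²⁷)⁸ = x¹², (x²⁷)⁹ = x⁵, (x²⁷)¹⁰ = x³², (x²⁷)¹¹ = x²⁵, (x²⁷)¹² = x¹⁸, (x²⁷)¹³ = x¹¹, (x²⁷)¹⁴ = x⁴, (x²⁷)¹⁵ = x³¹, (x²⁷)¹⁶ = x²⁴, (x²⁷)¹⁷ = x¹⁷, (x²⁷)¹⁸ = x¹⁰, (x²⁷)¹⁹ = x³, (x²⁷)²⁰ = x³⁰, (x²⁷)²¹ = x²³, (x²⁷)²² = x¹⁶, (x²⁷)²³ = x⁹, (x²⁷)²⁴ = x², (x²⁷)²⁵ = x²⁹, (x²⁷)²⁶ = x²², (x²⁷)²⁷ = x¹⁵, (x²⁷)²⁸ = x⁸, (x²⁷)²⁹ = x, (x²⁷)³⁰ = x²⁸, (x²⁷)³¹ = x²¹, (x²⁷)³² = x¹⁴, (x²⁷)³³ = x⁷, (x²⁷)³⁴ = e.
The smallest positive k with (x²⁷)ᵏ = e is 34.

Answer: 34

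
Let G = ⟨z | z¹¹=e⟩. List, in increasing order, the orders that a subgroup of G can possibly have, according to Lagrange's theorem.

|G| = 11 = 11. By Lagrange's theorem the order of any subgroup divides 11; the divisors of 11 are 1, 11.

Answer: 1, 11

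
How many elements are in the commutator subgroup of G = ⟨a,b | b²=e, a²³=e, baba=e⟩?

G' = [G, G] is generated by all commutators. The generator-pair commutators are: [a, b] = a².
The subgroup they normally generate is {e, a, a², a³, a⁴, a⁵, a⁶, a⁷, a⁸, a⁹, a¹⁰, a¹¹, a¹², a¹³, a¹⁴, a¹⁵, a¹⁶, a¹⁷, a¹⁸, a¹⁹, a²⁰, a²¹, a²²}, of order 23.
Check: |G/G'| = 46/23 = 2 is the order of the abelianisation.

Answer: 23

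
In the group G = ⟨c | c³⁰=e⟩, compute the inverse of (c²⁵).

The order of (c²⁵) is 6 (smallest k with (c²⁵)ᵏ = e), so (c²⁵)⁻¹ = (c²⁵)⁵ = c⁵.
Check: (c²⁵) · (c⁵) → (c²⁵) · c⁵ = e, giving e as required.

Answer: c⁵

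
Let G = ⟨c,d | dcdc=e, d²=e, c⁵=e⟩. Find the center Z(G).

An element z ∈ Z(G) iff z commutes with every generator.
For example e is central: e·c = c = c·e; e·d = d = d·e.
Whereas c ∉ Z(G) since c·d = cd ≠ c⁴d = d·c.
Checking each of the 10 elements this way gives Z(G) = {e}, of order 1.

Answer: {e}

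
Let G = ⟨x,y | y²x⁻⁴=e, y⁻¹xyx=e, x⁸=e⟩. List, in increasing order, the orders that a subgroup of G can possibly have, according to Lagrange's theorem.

|G| = 16 = 2⁴. By Lagrange's theorem the order of any subgroup divides 16; the divisors of 16 are 1, 2, 4, 8, 16.

Answer: 1, 2, 4, 8, 16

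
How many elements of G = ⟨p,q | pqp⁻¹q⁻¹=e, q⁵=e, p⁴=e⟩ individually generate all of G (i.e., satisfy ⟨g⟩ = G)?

G is cyclic of order 20. An element generates G iff its order is 20, and a cyclic group of order 20 has exactly φ(20) = 8 such elements.

Answer: 8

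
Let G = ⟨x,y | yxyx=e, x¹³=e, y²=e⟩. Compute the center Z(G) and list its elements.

An element z ∈ Z(G) iff z commutes with every generator.
For example e is central: e·x = x = x·e; e·y = y = y·e.
Whereas x ∉ Z(G) since x·y = xy ≠ x¹²y = y·x.
Checking each of the 26 elements this way gives Z(G) = {e}, of order 1.

Answer: {e}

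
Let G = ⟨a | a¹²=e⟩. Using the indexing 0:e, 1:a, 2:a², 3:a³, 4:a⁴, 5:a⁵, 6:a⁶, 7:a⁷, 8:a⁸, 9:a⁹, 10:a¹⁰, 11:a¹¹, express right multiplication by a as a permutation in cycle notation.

(0 1 2 3 4 5 6 7 8 9 10 11)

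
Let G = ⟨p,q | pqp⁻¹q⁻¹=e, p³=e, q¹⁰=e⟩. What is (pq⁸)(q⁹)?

Compute (pq⁸) · (q⁹) by multiplying left to right and reducing via the relations at each step:
  (pq⁸) · q⁹ = pq⁷

Answer: pq⁷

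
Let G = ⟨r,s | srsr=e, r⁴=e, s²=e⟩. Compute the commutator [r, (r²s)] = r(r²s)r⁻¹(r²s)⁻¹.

[r, (r²s)] = r·(r²s)·r⁻¹·(r²s)⁻¹.
  r · (r²s) = r³s
  (r³s) · (r³) = s
  s · (r²s) = r²

Answer: r²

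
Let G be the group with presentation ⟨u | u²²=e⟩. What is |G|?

G is generated by a single element, so G is cyclic. The relator gives u²² = e and no smaller power is forced to be e, so the 22 powers {e, u, u², u³, u⁴, u⁵, u⁶, u⁷, u⁸, u⁹, u²¹, u²⁰, u¹², u¹³, u¹¹, u¹⁰, u¹⁴, u¹⁵, u¹⁶, u¹⁷, u¹⁸, u¹⁹} are distinct. Hence |G| = 22.

Answer: 22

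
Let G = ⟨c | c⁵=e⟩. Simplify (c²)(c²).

Compute (c²) · (c²) by multiplying left to right and reducing via the relations at each step:
  (c²) · c² = c⁴

Answer: c⁴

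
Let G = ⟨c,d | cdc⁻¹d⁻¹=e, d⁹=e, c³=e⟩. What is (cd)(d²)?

Compute (cd) · (d²) by multiplying left to right and reducing via the relations at each step:
  (cd) · d² = cd³

Answer: cd³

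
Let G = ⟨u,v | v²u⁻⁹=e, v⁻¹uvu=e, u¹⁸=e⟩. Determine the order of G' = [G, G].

G' = [G, G] is generated by all commutators. The generator-pair commutators are: [u, v] = u².
The subgroup they normally generate is {e, u², u⁴, u⁶, u⁸, u¹⁰, u¹², u¹⁴, u¹⁶}, of order 9.
Check: |G/G'| = 36/9 = 4 is the order of the abelianisation.

Answer: 9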